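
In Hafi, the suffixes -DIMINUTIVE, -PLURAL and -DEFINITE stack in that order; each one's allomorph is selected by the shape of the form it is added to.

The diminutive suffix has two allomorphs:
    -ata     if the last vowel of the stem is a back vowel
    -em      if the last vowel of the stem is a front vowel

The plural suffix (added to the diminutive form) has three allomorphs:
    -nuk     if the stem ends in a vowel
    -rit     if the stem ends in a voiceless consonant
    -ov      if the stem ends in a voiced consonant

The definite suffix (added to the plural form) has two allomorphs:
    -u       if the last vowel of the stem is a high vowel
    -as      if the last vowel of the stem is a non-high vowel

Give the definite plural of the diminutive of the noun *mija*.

The last vowel of *mija* is /a/, which is a back vowel, so the diminutive suffix is -ata, giving *mijaata*.
Since the final sound of the diminutive form *mijaata* is /a/ (a vowel), it takes -nuk, giving *mijaatanuk*.
The plural form *mijaatanuk*: last vowel = /u/, a high vowel → -u → *mijaatanuku*.

mijaatanuku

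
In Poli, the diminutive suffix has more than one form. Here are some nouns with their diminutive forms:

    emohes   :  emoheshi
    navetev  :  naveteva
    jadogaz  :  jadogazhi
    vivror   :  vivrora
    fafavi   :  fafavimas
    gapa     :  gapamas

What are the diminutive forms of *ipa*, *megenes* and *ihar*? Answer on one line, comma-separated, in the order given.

ipamas, megeneshi, ihara

The alternation tracks the final sound of the stem — -hi when the stem ends in a sibilant (*emohes*, *jadogaz*); -a when the stem ends in a non-sibilant consonant (*navetev*, *vivror*); -mas when the stem ends in a vowel (*fafavi*, *gapa*).
*ipa*: final sound = /a/, a vowel → -mas → *ipamas*.
*megenes*: final sound = /s/, a sibilant → -hi → *megeneshi*.
The final sound of *ihar* is /r/, which is a non-sibilant consonant, so the suffix is -a, giving *ihara*.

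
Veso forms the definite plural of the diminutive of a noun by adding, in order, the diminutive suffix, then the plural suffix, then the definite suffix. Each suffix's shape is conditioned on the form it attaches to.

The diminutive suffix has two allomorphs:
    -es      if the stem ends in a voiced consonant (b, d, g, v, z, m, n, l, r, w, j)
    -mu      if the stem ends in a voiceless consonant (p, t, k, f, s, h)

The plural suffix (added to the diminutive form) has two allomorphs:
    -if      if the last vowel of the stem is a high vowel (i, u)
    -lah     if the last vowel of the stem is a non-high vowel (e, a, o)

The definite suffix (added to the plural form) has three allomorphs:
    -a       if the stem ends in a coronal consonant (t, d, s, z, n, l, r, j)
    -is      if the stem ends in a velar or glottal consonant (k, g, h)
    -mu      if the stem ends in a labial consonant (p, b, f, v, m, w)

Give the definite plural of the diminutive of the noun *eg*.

*eg*: final consonant = /g/, voiced → -es → *eges*.
The diminutive form *eges* — last vowel /e/ (a non-high vowel) → -lah → *egeslah*.
The final consonant of the plural form *egeslah* is /h/, which is velar/glottal, so the definite suffix is -is, giving *egeslahis*.

egeslahis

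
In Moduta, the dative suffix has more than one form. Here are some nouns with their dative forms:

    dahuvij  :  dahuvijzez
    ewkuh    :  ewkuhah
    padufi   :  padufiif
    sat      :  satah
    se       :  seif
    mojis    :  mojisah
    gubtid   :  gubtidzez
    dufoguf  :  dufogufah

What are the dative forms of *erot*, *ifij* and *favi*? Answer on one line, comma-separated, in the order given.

erotah, ifijzez, faviif

Looking at the final sound of each stem: -ah when the stem ends in a voiceless consonant (*ewkuh*, *sat*, *mojis*, *dufoguf*); -zez when the stem ends in a voiced consonant (*dahuvij*, *gubtid*); -if when the stem ends in a vowel (*padufi*, *se*).
*erot*: final sound = /t/, a voiceless consonant → -ah → *erotah*.
*ifij* — final sound /j/ (a voiced consonant) → -zez → *ifijzez*.
Since the final sound of *favi* is /i/ (a vowel), it takes -if, giving *faviif*.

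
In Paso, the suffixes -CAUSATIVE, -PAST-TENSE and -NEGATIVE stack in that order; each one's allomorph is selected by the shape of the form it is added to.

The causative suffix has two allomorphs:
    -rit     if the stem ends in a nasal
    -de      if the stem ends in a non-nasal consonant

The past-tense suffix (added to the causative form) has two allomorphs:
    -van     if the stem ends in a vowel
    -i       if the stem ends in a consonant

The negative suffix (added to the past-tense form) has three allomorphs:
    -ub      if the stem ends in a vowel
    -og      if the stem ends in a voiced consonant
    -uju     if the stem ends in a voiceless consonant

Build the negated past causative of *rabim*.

Since the final consonant of *rabim* is /m/ (a nasal), it takes -rit, giving *rabimrit*.
The final sound of the causative form *rabimrit* is /t/, which is a consonant, so the past-tense suffix is -i, giving *rabimriti*.
The past-tense form *rabimriti* — final sound /i/ (a vowel) → -ub → *rabimritiub*.

rabimritiub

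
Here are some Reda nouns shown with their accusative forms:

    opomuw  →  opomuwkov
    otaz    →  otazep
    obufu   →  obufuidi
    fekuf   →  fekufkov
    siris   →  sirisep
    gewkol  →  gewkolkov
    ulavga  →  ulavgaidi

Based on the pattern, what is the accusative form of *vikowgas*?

The suffix is conditioned by the final sound: -ep when the stem ends in a sibilant (*otaz*, *siris*); -kov when the stem ends in a non-sibilant consonant (*opomuw*, *fekuf*, *gewkol*); -idi when the stem ends in a vowel (*obufu*, *ulavga*).
*vikowgas*: final sound = /s/, a sibilant → -ep → *vikowgasep*.

vikowgasep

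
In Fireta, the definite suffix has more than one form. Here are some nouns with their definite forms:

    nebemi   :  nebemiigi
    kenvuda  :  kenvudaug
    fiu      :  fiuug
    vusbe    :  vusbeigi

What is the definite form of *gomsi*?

gomsiigi

Looking at the last vowel of each stem: -igi when the last vowel of the stem is a front vowel (*nebemi*, *vusbe*); -ug when the last vowel of the stem is a back vowel (*kenvuda*, *fiu*).
*gomsi*: last vowel = /i/, a front vowel → -igi → *gomsiigi*.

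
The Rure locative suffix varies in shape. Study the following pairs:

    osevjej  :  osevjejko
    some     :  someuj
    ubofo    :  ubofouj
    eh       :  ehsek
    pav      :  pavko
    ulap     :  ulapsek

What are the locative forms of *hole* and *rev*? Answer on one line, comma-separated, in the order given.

holeuj, revko

The pattern is voicing of the final sound: -sek when the stem ends in a voiceless consonant (*eh*, *ulap*); -ko when the stem ends in a voiced consonant (*osevjej*, *pav*); -uj when the stem ends in a vowel (*some*, *ubofo*).
*hole*: final sound = /e/, a vowel → -uj → *holeuj*.
*rev*: final sound = /v/, a voiced consonant → -ko → *revko*.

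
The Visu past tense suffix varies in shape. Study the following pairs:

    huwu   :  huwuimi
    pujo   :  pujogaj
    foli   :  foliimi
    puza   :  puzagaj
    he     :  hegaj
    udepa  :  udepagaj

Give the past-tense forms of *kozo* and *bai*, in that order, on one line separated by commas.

The alternation tracks the last vowel of the stem — -imi when the last vowel of the stem is a high vowel (*huwu*, *foli*); -gaj when the last vowel of the stem is a non-high vowel (*pujo*, *puza*, *he*, *udepa*).
*kozo*: last vowel = /o/, a non-high vowel → -gaj → *kozogaj*.
*bai*: last vowel = /i/, a high vowel → -imi → *baiimi*.

kozogaj, baiimi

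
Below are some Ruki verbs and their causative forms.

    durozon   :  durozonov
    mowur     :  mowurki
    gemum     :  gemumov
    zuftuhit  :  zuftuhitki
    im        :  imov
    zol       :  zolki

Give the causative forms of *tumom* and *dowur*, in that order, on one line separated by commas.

tumomov, dowurki

The suffix is conditioned by the final consonant: -ov when the stem ends in a nasal (*durozon*, *gemum*, *im*); -ki when the stem ends in a non-nasal consonant (*mowur*, *zuftuhit*, *zol*).
The final consonant of *tumom* is /m/, which is a nasal, so the suffix is -ov, giving *tumomov*.
Since the final consonant of *dowur* is /r/ (non-nasal), it takes -ki, giving *dowurki*.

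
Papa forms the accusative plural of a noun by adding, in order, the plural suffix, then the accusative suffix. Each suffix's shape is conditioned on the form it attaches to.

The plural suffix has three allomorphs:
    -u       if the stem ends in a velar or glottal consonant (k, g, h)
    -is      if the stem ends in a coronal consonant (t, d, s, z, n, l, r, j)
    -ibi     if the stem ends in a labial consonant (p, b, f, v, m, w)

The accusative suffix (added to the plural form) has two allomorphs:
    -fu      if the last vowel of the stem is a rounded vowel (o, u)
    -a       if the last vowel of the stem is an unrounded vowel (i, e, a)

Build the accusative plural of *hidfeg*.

hidfegufu

*hidfeg*: final consonant = /g/, velar/glottal → -u → *hidfegu*.
The plural form *hidfegu* — last vowel /u/ (a rounded vowel) → -fu → *hidfegufu*.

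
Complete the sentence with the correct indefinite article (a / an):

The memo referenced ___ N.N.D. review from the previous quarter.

an

The indefinite article is chosen by the initial *sound* of the following word, not its spelling.
The initialism *N.N.D.* is read letter by letter; the first letter, N, is pronounced /ɛn/, which begins with a vowel sound.
So the article is *an*: The memo referenced an N.N.D. review from the previous quarter.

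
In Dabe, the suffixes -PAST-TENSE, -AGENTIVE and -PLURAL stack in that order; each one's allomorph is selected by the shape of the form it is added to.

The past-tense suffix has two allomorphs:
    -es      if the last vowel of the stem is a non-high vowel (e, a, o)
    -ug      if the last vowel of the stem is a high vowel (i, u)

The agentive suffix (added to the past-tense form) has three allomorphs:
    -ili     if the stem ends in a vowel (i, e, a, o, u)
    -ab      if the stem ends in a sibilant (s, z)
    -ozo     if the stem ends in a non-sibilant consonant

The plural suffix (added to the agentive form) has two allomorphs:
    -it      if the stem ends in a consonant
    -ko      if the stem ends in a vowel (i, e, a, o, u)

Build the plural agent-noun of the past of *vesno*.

vesnoesabit

*vesno*: last vowel = /o/, a non-high vowel → -es → *vesnoes*.
The final sound of the past-tense form *vesnoes* is /s/, which is a sibilant, so the agentive suffix is -ab, giving *vesnoesab*.
The agentive form *vesnoesab* — final sound /b/ (a consonant) → -it → *vesnoesabit*.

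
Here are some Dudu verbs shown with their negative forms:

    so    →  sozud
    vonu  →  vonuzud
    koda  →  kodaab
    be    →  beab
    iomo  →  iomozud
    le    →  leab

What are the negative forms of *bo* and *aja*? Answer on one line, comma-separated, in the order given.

bozud, ajaab

Looking at the last vowel of each stem: -zud when the last vowel of the stem is a rounded vowel (*so*, *vonu*, *iomo*); -ab when the last vowel of the stem is an unrounded vowel (*koda*, *be*, *le*).
The last vowel of *bo* is /o/, which is a rounded vowel, so the suffix is -zud, giving *bozud*.
Since the last vowel of *aja* is /a/ (an unrounded vowel), it takes -ab, giving *ajaab*.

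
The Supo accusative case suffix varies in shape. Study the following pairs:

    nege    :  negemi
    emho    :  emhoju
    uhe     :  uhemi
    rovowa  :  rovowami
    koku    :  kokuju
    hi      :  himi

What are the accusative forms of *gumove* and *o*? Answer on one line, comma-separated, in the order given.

gumovemi, oju

The alternation tracks the last vowel of the stem — -ju when the last vowel of the stem is a rounded vowel (*emho*, *koku*); -mi when the last vowel of the stem is an unrounded vowel (*nege*, *uhe*, *rovowa*, *hi*).
*gumove* — last vowel /e/ (an unrounded vowel) → -mi → *gumovemi*.
The last vowel of *o* is /o/, which is a rounded vowel, so the suffix is -ju, giving *oju*.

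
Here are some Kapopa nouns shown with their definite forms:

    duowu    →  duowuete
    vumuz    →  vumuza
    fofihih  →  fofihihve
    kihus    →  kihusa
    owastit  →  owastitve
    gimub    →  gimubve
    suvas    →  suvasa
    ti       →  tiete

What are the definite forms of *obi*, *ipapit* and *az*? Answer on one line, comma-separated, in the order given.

The suffix is conditioned by the final sound: -a when the stem ends in a sibilant (*vumuz*, *kihus*, *suvas*); -ve when the stem ends in a non-sibilant consonant (*fofihih*, *owastit*, *gimub*); -ete when the stem ends in a vowel (*duowu*, *ti*).
*obi*: final sound = /i/, a vowel → -ete → *obiete*.
Since the final sound of *ipapit* is /t/ (a non-sibilant consonant), it takes -ve, giving *ipapitve*.
*az*: final sound = /z/, a sibilant → -a → *aza*.

obiete, ipapitve, aza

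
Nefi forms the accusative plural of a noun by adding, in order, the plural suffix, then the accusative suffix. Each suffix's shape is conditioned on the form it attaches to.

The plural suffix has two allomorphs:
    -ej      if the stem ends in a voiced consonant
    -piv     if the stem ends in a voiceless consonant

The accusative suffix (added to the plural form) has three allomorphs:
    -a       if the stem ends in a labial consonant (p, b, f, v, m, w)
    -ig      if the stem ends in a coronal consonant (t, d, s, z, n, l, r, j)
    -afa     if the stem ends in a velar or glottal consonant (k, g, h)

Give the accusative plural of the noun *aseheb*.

asehebejig

*aseheb*: final consonant = /b/, voiced → -ej → *asehebej*.
The plural form *asehebej* — final consonant /j/ (coronal) → -ig → *asehebejig*.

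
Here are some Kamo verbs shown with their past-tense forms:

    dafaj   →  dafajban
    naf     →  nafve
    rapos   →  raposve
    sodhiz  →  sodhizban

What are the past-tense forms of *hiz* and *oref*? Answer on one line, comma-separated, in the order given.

Looking at the final consonant of each stem: -ve when the stem ends in a voiceless consonant (*naf*, *rapos*); -ban when the stem ends in a voiced consonant (*dafaj*, *sodhiz*).
*hiz*: final consonant = /z/, voiced → -ban → *hizban*.
Since the final consonant of *oref* is /f/ (voiceless), it takes -ve, giving *orefve*.

hizban, orefve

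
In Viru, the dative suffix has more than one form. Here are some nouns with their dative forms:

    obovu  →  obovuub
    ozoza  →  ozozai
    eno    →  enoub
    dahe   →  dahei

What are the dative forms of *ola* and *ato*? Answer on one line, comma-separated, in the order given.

The suffix is conditioned by the last vowel: -ub when the last vowel of the stem is a rounded vowel (*obovu*, *eno*); -i when the last vowel of the stem is an unrounded vowel (*ozoza*, *dahe*).
Since the last vowel of *ola* is /a/ (an unrounded vowel), it takes -i, giving *olai*.
Since the last vowel of *ato* is /o/ (a rounded vowel), it takes -ub, giving *atoub*.

olai, atoub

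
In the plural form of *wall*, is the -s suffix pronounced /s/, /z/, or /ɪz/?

/z/

The stem *wall* ends in a voiced non-sibilant sound.
The plural suffix surfaces as /ɪz/ after sibilants, /s/ after other voiceless consonants, and /z/ after other voiced sounds.
So the plural -s on *wall* is pronounced /z/.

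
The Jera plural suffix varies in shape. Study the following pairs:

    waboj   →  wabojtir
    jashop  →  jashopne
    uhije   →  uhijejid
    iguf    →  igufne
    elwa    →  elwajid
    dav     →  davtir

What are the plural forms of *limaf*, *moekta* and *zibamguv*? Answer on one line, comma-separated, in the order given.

limafne, moektajid, zibamguvtir

The pattern is voicing of the final sound: -ne when the stem ends in a voiceless consonant (*jashop*, *iguf*); -tir when the stem ends in a voiced consonant (*waboj*, *dav*); -jid when the stem ends in a vowel (*uhije*, *elwa*).
*limaf*: final sound = /f/, a voiceless consonant → -ne → *limafne*.
The final sound of *moekta* is /a/, which is a vowel, so the suffix is -jid, giving *moektajid*.
Since the final sound of *zibamguv* is /v/ (a voiced consonant), it takes -tir, giving *zibamguvtir*.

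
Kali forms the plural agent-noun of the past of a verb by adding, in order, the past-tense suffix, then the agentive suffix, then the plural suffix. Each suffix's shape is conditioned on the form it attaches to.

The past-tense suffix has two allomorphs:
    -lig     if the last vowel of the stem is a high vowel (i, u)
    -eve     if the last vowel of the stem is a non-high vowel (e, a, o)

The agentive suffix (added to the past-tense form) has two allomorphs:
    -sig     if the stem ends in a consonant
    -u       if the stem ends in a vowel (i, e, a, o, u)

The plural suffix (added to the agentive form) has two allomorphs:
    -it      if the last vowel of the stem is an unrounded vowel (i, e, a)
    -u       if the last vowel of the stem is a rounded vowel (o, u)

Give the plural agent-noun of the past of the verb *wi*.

Since the last vowel of *wi* is /i/ (a high vowel), it takes -lig, giving *wilig*.
Since the final sound of the past-tense form *wilig* is /g/ (a consonant), it takes -sig, giving *wiligsig*.
Since the last vowel of the agentive form *wiligsig* is /i/ (an unrounded vowel), it takes -it, giving *wiligsigit*.

wiligsigit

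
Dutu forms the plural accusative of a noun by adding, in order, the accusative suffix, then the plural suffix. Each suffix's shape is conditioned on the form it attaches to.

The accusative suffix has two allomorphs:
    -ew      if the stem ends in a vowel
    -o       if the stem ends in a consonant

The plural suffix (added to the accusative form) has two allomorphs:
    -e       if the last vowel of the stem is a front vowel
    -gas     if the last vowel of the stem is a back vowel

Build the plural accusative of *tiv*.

tivogas

*tiv* — final sound /v/ (a consonant) → -o → *tivo*.
The accusative form *tivo*: last vowel = /o/, a back vowel → -gas → *tivogas*.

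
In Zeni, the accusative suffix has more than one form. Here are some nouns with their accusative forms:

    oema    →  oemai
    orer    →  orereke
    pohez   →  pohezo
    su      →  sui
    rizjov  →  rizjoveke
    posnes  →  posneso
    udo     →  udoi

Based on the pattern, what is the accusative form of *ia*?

iai

Looking at the final sound of each stem: -o when the stem ends in a sibilant (*pohez*, *posnes*); -eke when the stem ends in a non-sibilant consonant (*orer*, *rizjov*); -i when the stem ends in a vowel (*oema*, *su*, *udo*).
*ia* — final sound /a/ (a vowel) → -i → *iai*.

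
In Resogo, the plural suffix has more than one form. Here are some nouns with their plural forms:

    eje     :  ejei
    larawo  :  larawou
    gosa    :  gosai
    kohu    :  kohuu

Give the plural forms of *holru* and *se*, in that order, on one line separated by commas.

The suffix is conditioned by the last vowel: -u when the last vowel of the stem is a rounded vowel (*larawo*, *kohu*); -i when the last vowel of the stem is an unrounded vowel (*eje*, *gosa*).
*holru* — last vowel /u/ (a rounded vowel) → -u → *holruu*.
*se* — last vowel /e/ (an unrounded vowel) → -i → *sei*.

holruu, sei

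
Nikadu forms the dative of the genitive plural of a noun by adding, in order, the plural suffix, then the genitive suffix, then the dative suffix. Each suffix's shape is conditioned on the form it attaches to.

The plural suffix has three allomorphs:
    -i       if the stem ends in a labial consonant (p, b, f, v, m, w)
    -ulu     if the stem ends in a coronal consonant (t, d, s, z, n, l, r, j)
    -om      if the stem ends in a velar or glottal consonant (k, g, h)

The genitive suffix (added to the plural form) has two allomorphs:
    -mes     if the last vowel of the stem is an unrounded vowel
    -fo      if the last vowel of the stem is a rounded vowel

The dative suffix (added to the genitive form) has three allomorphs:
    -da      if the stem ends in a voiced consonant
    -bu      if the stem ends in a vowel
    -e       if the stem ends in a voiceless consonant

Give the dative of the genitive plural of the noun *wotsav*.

wotsavimese

The final consonant of *wotsav* is /v/, which is labial, so the plural suffix is -i, giving *wotsavi*.
The plural form *wotsavi* — last vowel /i/ (an unrounded vowel) → -mes → *wotsavimes*.
Since the final sound of the genitive form *wotsavimes* is /s/ (a voiceless consonant), it takes -e, giving *wotsavimese*.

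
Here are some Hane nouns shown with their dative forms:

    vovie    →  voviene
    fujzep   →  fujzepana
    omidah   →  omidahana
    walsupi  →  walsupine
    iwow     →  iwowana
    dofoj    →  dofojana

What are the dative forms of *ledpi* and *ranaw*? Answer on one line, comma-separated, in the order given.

The suffix is conditioned by the final sound: -ana when the stem ends in a consonant (*fujzep*, *omidah*, *iwow*, *dofoj*); -ne when the stem ends in a vowel (*vovie*, *walsupi*).
The final sound of *ledpi* is /i/, which is a vowel, so the suffix is -ne, giving *ledpine*.
*ranaw*: final sound = /w/, a consonant → -ana → *ranawana*.

ledpine, ranawana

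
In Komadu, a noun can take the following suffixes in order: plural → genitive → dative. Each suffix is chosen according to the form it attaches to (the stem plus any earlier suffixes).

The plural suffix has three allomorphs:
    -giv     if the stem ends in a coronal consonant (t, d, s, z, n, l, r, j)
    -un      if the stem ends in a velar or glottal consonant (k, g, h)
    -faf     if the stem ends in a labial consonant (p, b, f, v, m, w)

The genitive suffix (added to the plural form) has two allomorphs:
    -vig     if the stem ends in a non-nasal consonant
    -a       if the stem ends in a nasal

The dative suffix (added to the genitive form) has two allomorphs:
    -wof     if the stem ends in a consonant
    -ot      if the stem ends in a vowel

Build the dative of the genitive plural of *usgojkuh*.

usgojkuhunaot

The final consonant of *usgojkuh* is /h/, which is velar/glottal, so the plural suffix is -un, giving *usgojkuhun*.
The plural form *usgojkuhun* — final consonant /n/ (a nasal) → -a → *usgojkuhuna*.
Since the final sound of the genitive form *usgojkuhuna* is /a/ (a vowel), it takes -ot, giving *usgojkuhunaot*.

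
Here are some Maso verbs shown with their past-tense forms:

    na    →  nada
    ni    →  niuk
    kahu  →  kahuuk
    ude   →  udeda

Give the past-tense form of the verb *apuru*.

apuruuk

The pattern is height harmony: -uk when the last vowel of the stem is a high vowel (*ni*, *kahu*); -da when the last vowel of the stem is a non-high vowel (*na*, *ude*).
The last vowel of *apuru* is /u/, which is a high vowel, so the suffix is -uk, giving *apuruuk*.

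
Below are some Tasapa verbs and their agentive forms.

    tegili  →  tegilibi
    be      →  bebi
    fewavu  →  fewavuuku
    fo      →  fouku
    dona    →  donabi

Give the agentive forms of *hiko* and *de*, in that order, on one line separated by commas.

The suffix is conditioned by the last vowel: -uku when the last vowel of the stem is a rounded vowel (*fewavu*, *fo*); -bi when the last vowel of the stem is an unrounded vowel (*tegili*, *be*, *dona*).
The last vowel of *hiko* is /o/, which is a rounded vowel, so the suffix is -uku, giving *hikouku*.
The last vowel of *de* is /e/, which is an unrounded vowel, so the suffix is -bi, giving *debi*.

hikouku, debi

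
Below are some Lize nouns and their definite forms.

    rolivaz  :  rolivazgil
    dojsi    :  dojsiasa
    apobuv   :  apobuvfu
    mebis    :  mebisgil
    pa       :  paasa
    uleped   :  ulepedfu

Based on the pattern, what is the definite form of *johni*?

johniasa

The pattern is sibilance of the final sound: -gil when the stem ends in a sibilant (*rolivaz*, *mebis*); -fu when the stem ends in a non-sibilant consonant (*apobuv*, *uleped*); -asa when the stem ends in a vowel (*dojsi*, *pa*).
*johni*: final sound = /i/, a vowel → -asa → *johniasa*.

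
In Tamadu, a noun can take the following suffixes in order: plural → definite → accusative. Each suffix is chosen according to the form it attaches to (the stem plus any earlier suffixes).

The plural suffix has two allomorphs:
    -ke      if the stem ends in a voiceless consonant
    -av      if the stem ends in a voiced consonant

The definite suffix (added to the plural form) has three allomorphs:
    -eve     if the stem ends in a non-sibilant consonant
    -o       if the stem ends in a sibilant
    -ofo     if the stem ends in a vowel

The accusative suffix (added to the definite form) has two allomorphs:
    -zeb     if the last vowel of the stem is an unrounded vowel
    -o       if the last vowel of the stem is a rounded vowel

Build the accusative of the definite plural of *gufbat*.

gufbatkeofoo

*gufbat*: final consonant = /t/, voiceless → -ke → *gufbatke*.
The plural form *gufbatke* — final sound /e/ (a vowel) → -ofo → *gufbatkeofo*.
Since the last vowel of the definite form *gufbatkeofo* is /o/ (a rounded vowel), it takes -o, giving *gufbatkeofoo*.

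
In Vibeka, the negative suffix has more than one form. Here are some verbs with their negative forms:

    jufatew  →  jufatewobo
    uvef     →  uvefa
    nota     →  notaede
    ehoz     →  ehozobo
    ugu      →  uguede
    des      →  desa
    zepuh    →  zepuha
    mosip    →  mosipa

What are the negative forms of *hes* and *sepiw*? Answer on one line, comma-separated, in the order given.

The pattern is voicing of the final sound: -a when the stem ends in a voiceless consonant (*uvef*, *des*, *zepuh*, *mosip*); -obo when the stem ends in a voiced consonant (*jufatew*, *ehoz*); -ede when the stem ends in a vowel (*nota*, *ugu*).
Since the final sound of *hes* is /s/ (a voiceless consonant), it takes -a, giving *hesa*.
*sepiw* — final sound /w/ (a voiced consonant) → -obo → *sepiwobo*.

hesa, sepiwobo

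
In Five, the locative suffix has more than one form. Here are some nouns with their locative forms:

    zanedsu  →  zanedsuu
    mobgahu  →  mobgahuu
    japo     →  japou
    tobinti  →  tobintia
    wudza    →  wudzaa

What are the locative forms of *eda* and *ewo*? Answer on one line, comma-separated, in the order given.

The pattern is rounding harmony: -u when the last vowel of the stem is a rounded vowel (*zanedsu*, *mobgahu*, *japo*); -a when the last vowel of the stem is an unrounded vowel (*tobinti*, *wudza*).
*eda* — last vowel /a/ (an unrounded vowel) → -a → *edaa*.
Since the last vowel of *ewo* is /o/ (a rounded vowel), it takes -u, giving *ewou*.

edaa, ewou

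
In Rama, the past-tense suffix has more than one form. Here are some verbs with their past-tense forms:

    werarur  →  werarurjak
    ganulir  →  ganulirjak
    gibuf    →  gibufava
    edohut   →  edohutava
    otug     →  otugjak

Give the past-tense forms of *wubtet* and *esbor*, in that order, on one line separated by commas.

The alternation tracks the final consonant of the stem — -ava when the stem ends in a voiceless consonant (*gibuf*, *edohut*); -jak when the stem ends in a voiced consonant (*werarur*, *ganulir*, *otug*).
Since the final consonant of *wubtet* is /t/ (voiceless), it takes -ava, giving *wubtetava*.
*esbor* — final consonant /r/ (voiced) → -jak → *esborjak*.

wubtetava, esborjak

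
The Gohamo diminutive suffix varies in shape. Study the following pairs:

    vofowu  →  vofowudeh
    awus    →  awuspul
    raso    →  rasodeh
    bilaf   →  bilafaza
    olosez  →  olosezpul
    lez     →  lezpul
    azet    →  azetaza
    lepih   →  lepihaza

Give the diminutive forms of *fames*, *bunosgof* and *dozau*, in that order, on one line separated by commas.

The suffix is conditioned by the final sound: -pul when the stem ends in a sibilant (*awus*, *olosez*, *lez*); -aza when the stem ends in a non-sibilant consonant (*bilaf*, *azet*, *lepih*); -deh when the stem ends in a vowel (*vofowu*, *raso*).
Since the final sound of *fames* is /s/ (a sibilant), it takes -pul, giving *famespul*.
Since the final sound of *bunosgof* is /f/ (a non-sibilant consonant), it takes -aza, giving *bunosgofaza*.
Since the final sound of *dozau* is /u/ (a vowel), it takes -deh, giving *dozaudeh*.

famespul, bunosgofaza, dozaudeh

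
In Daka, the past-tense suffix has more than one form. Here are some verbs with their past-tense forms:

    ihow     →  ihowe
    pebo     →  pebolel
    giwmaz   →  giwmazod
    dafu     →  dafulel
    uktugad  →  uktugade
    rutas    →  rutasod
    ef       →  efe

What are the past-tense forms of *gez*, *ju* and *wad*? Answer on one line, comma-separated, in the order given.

The pattern is sibilance of the final sound: -od when the stem ends in a sibilant (*giwmaz*, *rutas*); -e when the stem ends in a non-sibilant consonant (*ihow*, *uktugad*, *ef*); -lel when the stem ends in a vowel (*pebo*, *dafu*).
Since the final sound of *gez* is /z/ (a sibilant), it takes -od, giving *gezod*.
*ju* — final sound /u/ (a vowel) → -lel → *julel*.
The final sound of *wad* is /d/, which is a non-sibilant consonant, so the suffix is -e, giving *wade*.

gezod, julel, wade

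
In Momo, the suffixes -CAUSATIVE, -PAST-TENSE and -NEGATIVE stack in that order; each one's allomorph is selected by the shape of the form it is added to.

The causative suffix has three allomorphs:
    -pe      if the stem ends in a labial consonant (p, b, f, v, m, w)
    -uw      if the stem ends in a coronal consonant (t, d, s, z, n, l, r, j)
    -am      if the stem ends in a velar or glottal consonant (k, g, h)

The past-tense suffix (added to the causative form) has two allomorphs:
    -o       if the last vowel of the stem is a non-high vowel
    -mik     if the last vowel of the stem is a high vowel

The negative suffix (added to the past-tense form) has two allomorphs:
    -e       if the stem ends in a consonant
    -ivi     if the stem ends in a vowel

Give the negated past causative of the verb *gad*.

gaduwmike

*gad* — final consonant /d/ (coronal) → -uw → *gaduw*.
The causative form *gaduw*: last vowel = /u/, a high vowel → -mik → *gaduwmik*.
The past-tense form *gaduwmik* — final sound /k/ (a consonant) → -e → *gaduwmike*.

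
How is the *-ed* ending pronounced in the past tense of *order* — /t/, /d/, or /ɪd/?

The stem *order* ends in a voiced sound other than /d/.
The -ed suffix is realized as /ɪd/ after /t, d/; as /t/ after other voiceless consonants; and as /d/ after other voiced sounds.
So -ed on *order* is pronounced /d/.

/d/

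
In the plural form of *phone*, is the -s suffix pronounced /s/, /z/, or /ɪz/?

The stem *phone* ends in a voiced non-sibilant sound.
The plural suffix surfaces as /ɪz/ after sibilants, /s/ after other voiceless consonants, and /z/ after other voiced sounds.
So the plural -s on *phone* is pronounced /z/.

/z/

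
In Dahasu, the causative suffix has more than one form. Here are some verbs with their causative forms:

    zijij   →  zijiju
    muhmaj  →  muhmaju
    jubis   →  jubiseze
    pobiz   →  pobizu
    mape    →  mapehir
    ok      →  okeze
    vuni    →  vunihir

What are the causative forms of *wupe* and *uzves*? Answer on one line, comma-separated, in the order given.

wupehir, uzveseze

Looking at the final sound of each stem: -eze when the stem ends in a voiceless consonant (*jubis*, *ok*); -u when the stem ends in a voiced consonant (*zijij*, *muhmaj*, *pobiz*); -hir when the stem ends in a vowel (*mape*, *vuni*).
The final sound of *wupe* is /e/, which is a vowel, so the suffix is -hir, giving *wupehir*.
The final sound of *uzves* is /s/, which is a voiceless consonant, so the suffix is -eze, giving *uzveseze*.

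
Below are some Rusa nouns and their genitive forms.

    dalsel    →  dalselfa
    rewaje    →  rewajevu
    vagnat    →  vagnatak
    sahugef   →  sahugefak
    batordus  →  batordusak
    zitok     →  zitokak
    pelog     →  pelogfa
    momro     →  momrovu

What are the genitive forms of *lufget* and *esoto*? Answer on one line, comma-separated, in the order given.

The pattern is voicing of the final sound: -ak when the stem ends in a voiceless consonant (*vagnat*, *sahugef*, *batordus*, *zitok*); -fa when the stem ends in a voiced consonant (*dalsel*, *pelog*); -vu when the stem ends in a vowel (*rewaje*, *momro*).
*lufget*: final sound = /t/, a voiceless consonant → -ak → *lufgetak*.
*esoto*: final sound = /o/, a vowel → -vu → *esotovu*.

lufgetak, esotovu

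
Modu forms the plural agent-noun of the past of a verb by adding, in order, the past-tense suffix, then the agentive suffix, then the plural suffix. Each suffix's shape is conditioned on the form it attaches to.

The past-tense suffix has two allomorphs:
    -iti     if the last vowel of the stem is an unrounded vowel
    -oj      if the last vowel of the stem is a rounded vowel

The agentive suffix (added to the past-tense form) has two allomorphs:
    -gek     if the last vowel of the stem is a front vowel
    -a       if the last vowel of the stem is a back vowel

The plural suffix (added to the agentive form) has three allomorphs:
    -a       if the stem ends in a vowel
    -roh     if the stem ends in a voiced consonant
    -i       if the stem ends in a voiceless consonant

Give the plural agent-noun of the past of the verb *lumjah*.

*lumjah*: last vowel = /a/, an unrounded vowel → -iti → *lumjahiti*.
The past-tense form *lumjahiti* — last vowel /i/ (a front vowel) → -gek → *lumjahitigek*.
The agentive form *lumjahitigek* — final sound /k/ (a voiceless consonant) → -i → *lumjahitigeki*.

lumjahitigeki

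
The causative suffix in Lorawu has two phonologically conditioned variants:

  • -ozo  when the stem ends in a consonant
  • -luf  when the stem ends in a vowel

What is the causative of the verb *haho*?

Since the final sound of *haho* is /o/ (a vowel), it takes -luf, giving *haholuf*.

haholuf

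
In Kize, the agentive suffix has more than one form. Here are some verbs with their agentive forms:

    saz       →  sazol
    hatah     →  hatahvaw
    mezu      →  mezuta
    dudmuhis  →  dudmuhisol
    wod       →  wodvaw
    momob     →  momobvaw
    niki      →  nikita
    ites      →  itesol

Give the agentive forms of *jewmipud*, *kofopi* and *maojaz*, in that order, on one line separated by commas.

jewmipudvaw, kofopita, maojazol

Looking at the final sound of each stem: -ol when the stem ends in a sibilant (*saz*, *dudmuhis*, *ites*); -vaw when the stem ends in a non-sibilant consonant (*hatah*, *wod*, *momob*); -ta when the stem ends in a vowel (*mezu*, *niki*).
Since the final sound of *jewmipud* is /d/ (a non-sibilant consonant), it takes -vaw, giving *jewmipudvaw*.
*kofopi* — final sound /i/ (a vowel) → -ta → *kofopita*.
*maojaz*: final sound = /z/, a sibilant → -ol → *maojazol*.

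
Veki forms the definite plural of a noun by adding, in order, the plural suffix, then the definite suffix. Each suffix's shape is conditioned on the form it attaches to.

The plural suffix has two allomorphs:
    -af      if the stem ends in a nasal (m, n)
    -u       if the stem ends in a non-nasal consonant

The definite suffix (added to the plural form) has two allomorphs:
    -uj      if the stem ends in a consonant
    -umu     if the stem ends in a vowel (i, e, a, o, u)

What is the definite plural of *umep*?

*umep* — final consonant /p/ (non-nasal) → -u → *umepu*.
The plural form *umepu*: final sound = /u/, a vowel → -umu → *umepuumu*.

umepuumu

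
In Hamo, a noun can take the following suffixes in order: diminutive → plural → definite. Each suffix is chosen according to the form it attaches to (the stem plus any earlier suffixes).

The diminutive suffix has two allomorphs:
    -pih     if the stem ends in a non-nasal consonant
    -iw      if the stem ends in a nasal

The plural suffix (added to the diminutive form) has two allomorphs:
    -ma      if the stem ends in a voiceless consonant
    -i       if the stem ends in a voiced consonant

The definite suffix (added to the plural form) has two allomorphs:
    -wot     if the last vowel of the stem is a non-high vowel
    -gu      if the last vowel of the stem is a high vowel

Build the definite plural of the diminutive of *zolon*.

Since the final consonant of *zolon* is /n/ (a nasal), it takes -iw, giving *zoloniw*.
The final consonant of the diminutive form *zoloniw* is /w/, which is voiced, so the plural suffix is -i, giving *zoloniwi*.
Since the last vowel of the plural form *zoloniwi* is /i/ (a high vowel), it takes -gu, giving *zoloniwigu*.

zoloniwigu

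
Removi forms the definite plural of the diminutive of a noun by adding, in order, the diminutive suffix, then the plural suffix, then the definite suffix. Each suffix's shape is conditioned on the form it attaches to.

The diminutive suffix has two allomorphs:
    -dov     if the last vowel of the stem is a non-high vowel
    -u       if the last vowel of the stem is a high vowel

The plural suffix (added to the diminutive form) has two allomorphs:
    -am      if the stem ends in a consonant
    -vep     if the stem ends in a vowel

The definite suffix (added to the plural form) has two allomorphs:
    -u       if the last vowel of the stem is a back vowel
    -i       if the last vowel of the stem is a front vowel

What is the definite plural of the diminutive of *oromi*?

Since the last vowel of *oromi* is /i/ (a high vowel), it takes -u, giving *oromiu*.
Since the final sound of the diminutive form *oromiu* is /u/ (a vowel), it takes -vep, giving *oromiuvep*.
Since the last vowel of the plural form *oromiuvep* is /e/ (a front vowel), it takes -i, giving *oromiuvepi*.

oromiuvepi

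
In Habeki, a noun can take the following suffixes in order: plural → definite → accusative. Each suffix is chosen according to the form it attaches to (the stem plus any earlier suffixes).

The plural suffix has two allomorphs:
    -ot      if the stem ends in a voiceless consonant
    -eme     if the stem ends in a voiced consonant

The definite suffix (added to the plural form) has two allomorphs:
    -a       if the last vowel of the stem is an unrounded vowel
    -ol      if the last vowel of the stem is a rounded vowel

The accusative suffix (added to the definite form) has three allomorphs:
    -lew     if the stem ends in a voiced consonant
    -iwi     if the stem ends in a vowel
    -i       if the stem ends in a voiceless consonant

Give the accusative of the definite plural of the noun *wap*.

wapotollew

*wap*: final consonant = /p/, voiceless → -ot → *wapot*.
The plural form *wapot* — last vowel /o/ (a rounded vowel) → -ol → *wapotol*.
The definite form *wapotol*: final sound = /l/, a voiced consonant → -lew → *wapotollew*.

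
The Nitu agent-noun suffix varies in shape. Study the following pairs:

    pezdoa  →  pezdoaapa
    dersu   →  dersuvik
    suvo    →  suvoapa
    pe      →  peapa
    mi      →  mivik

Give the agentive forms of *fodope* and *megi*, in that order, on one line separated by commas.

fodopeapa, megivik

The pattern is height harmony: -vik when the last vowel of the stem is a high vowel (*dersu*, *mi*); -apa when the last vowel of the stem is a non-high vowel (*pezdoa*, *suvo*, *pe*).
*fodope* — last vowel /e/ (a non-high vowel) → -apa → *fodopeapa*.
Since the last vowel of *megi* is /i/ (a high vowel), it takes -vik, giving *megivik*.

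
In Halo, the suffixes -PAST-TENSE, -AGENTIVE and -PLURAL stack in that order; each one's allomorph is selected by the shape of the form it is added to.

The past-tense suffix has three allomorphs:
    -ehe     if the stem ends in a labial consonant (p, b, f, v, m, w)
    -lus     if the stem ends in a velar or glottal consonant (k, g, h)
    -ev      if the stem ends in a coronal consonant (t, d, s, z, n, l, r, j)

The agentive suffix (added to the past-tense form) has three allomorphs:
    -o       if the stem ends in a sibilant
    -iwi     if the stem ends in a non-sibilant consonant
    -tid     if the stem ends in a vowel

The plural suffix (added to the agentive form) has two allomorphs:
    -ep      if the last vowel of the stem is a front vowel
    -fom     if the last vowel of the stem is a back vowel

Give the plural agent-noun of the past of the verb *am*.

amehetidep

*am*: final consonant = /m/, labial → -ehe → *amehe*.
Since the final sound of the past-tense form *amehe* is /e/ (a vowel), it takes -tid, giving *amehetid*.
Since the last vowel of the agentive form *amehetid* is /i/ (a front vowel), it takes -ep, giving *amehetidep*.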